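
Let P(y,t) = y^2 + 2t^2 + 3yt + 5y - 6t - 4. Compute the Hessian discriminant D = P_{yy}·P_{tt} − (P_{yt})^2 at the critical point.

-1

∂P/∂y = 2y + 3t + 5 = 0 and ∂P/∂t = 3y + 4t - 6 = 0, so (y, t) = (38, -27).
The Hessian has P_{yy} = 2, P_{tt} = 4, P_{yt} = 3, giving D = -1 < 0, so the point is a saddle point.
D = (2)·(4) − (3)^2 = -1.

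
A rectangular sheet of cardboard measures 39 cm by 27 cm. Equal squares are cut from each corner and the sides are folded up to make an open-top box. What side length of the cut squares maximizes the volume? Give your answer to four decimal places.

With cut size x, the volume is V(x) = x(39 − 2x)(27 − 2x) for 0 < x < 13.5.
V'(x) = 12x^2 − 264x + 1053. Setting V'(x) = 0 gives x ≈ 5.2337 (the root in (0, 13.5)).
V''(x) = 24x − 264 is negative there, so this is the maximum; V ≈ 2468.8308.

5.2337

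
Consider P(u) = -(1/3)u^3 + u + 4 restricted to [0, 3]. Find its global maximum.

14/3

The derivative is -u^2 + 1, whose only zero in [0, 3] is u = 1.
Candidates: P(0) = 4; P(1) = 14/3; P(3) = -2.
So the maximum is P(1) = 14/3.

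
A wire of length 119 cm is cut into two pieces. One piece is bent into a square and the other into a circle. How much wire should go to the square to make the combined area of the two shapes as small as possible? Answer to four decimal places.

Let x be the length used for the square. Square side x/4; circle radius (119−x)/(2π).
A(x) = (x/4)² + π·((119−x)/(2π))² = x²/16 + (119−x)²/(4π) for 0 ≤ x ≤ 119. A'(x) = x/8 − (119−x)/(2π) = 0 gives x = 4·119/(π+4) ≈ 66.6518.
A'' = 1/8 + 1/(2π) > 0, so this gives the minimum combined area; x ≈ 66.6518 cm to the square.

66.6518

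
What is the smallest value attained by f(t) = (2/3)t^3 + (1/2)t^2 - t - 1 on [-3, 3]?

-23/2

Differentiating, f'(t) = 2t^2 + t - 1; which vanishes at t = -1 and t = 1/2.
Compare values at every candidate in [-3, 3]: f(-3) = -23/2; f(-1) = -1/6; f(1/2) = -31/24; f(3) = 37/2.
Hence the absolute minimum is -23/2 at t = -3.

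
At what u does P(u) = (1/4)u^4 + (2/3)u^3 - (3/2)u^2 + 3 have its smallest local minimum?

P'(u) = u^3 + 2u^2 - 3u = 0 at u = -3, 0, 1.
Since P''(u) = 3u^2 + 4u - 3, we get P''(-3) = 12 > 0 ⇒ local minimum; P''(0) = -3 < 0 ⇒ local maximum; P''(1) = 4 > 0 ⇒ local minimum.
So the smallest local minimum value is P(-3) = -33/4.

-3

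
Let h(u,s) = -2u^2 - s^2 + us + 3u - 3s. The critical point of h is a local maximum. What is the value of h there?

18/7

∂h/∂u = -4u + s + 3 = 0 and ∂h/∂s = u - 2s - 3 = 0, so (u, s) = (3/7, -9/7).
The Hessian has h_{uu} = -4, h_{ss} = -2, h_{us} = 1, giving D = 7 > 0 with h_{uu} < 0, so the point is a local maximum.
h(3/7, -9/7) = 18/7.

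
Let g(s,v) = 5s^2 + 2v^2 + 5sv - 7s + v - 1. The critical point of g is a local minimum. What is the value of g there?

-51/5

∂g/∂s = 10s + 5v - 7 = 0 and ∂g/∂v = 5s + 4v + 1 = 0, so (s, v) = (11/5, -3).
The Hessian has g_{ss} = 10, g_{vv} = 4, g_{sv} = 5, giving D = 15 > 0 with g_{ss} > 0, so the point is a local minimum.
g(11/5, -3) = -51/5.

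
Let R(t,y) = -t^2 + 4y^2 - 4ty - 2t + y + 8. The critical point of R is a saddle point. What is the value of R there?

∂R/∂t = -2t - 4y - 2 = 0 and ∂R/∂y = -4t + 8y + 1 = 0, so (t, y) = (-3/8, -5/16).
The Hessian has R_{tt} = -2, R_{yy} = 8, R_{ty} = -4, giving D = -32 < 0, so the point is a saddle point.
R(-3/8, -5/16) = 263/32.

263/32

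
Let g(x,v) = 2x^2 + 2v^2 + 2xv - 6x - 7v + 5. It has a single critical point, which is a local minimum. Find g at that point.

-13/6

∂g/∂x = 4x + 2v - 6 = 0 and ∂g/∂v = 2x + 4v - 7 = 0, so (x, v) = (5/6, 4/3).
The Hessian has g_{xx} = 4, g_{vv} = 4, g_{xv} = 2, giving D = 12 > 0 with g_{xx} > 0, so the point is a local minimum.
g(5/6, 4/3) = -13/6.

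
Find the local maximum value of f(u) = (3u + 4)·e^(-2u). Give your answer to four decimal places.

7.9417

By the product rule, f'(u) = (-6u - 5)·e^(-2u). Since e^(-2u) > 0, the only critical point is u = -5/6.
f''(-5/6) has the same sign as -6 < 0, so this is a local maximum.
f(-5/6) = (3/2)·e^(5/3) ≈ 7.9417.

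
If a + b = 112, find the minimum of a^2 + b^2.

6272

With a + b = 112, a^2 + b^2 = a^2 + (112 − a)^2.
The derivative 2a − 2(112 − a) = 4a − 224 vanishes at a = 56; second derivative 4 > 0, a minimum.
The minimum is 2·(56)^2 = 6272.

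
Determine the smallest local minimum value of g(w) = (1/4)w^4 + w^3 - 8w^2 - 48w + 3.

-189

g'(w) = w^3 + 3w^2 - 16w - 48. Setting g'(w) = 0 gives w ∈ {-4, -3, 4}.
g''(w) = 3w^2 + 6w - 16. g''(-4) = 8 > 0 ⇒ local minimum; g''(-3) = -7 < 0 ⇒ local maximum; g''(4) = 56 > 0 ⇒ local minimum.
Thus g has its smallest local minimum at w = 4, with value -189.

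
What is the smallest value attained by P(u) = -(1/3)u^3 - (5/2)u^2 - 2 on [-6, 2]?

-137/6

P'(u) = -u^2 - 5u, which vanishes at u = -5 and u = 0.
Compare values at every candidate in [-6, 2]: P(-6) = -20, P(-5) = -137/6, P(0) = -2, P(2) = -44/3.
So the minimum is P(-5) = -137/6.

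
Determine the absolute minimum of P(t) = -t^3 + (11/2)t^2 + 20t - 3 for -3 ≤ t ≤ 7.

P'(t) = -3t^2 + 11t + 20, which vanishes at t = -4/3 and t = 5.
Compare values at every candidate in [-3, 7]: P(-3) = 27/2, P(-4/3) = -473/27, P(5) = 219/2, P(7) = 127/2.
Hence the absolute minimum is -473/27 at t = -4/3.

-473/27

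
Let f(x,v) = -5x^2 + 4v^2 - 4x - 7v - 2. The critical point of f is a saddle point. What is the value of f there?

∂f/∂x = -10x - 4 = 0 and ∂f/∂v = 8v - 7 = 0, so (x, v) = (-2/5, 7/8).
The Hessian has f_{xx} = -10, f_{vv} = 8, f_{xv} = 0, giving D = -80 < 0, so the point is a saddle point.
f(-2/5, 7/8) = -341/80.

-341/80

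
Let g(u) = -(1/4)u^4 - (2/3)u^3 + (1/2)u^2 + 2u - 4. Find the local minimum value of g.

Critical points: g'(u) = -u^3 - 2u^2 + u + 2 vanishes at u = -2, -1, 1.
Second-derivative test with g''(u) = -3u^2 - 4u + 1: g''(-2) = -3 < 0 ⇒ local maximum; g''(-1) = 2 > 0 ⇒ local minimum; g''(1) = -6 < 0 ⇒ local maximum.
So the local minimum value is g(-1) = -61/12.

-61/12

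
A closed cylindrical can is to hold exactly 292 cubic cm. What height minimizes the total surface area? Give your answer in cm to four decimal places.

7.1906

With radius r and height h, πr²h = 292 so h = 292/(πr²), and S(r) = 2πr² + 2πrh = 2πr² + 2·292/r.
S'(r) = 4πr − 2·292/r² = 0 ⇒ r³ = 292/(2π), so r ≈ 3.5953 and h = 2r ≈ 7.1906.
S''(r) = 4π + 4·292/r³ > 0, so this is the minimum; S ≈ 243.6519.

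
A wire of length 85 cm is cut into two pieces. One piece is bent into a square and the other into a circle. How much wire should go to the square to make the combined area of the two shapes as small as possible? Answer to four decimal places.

Let x be the length used for the square. Square side x/4; circle radius (85−x)/(2π).
A(x) = (x/4)² + π·((85−x)/(2π))² = x²/16 + (85−x)²/(4π) for 0 ≤ x ≤ 85. A'(x) = x/8 − (85−x)/(2π) = 0 gives x = 4·85/(π+4) ≈ 47.6084.
A'' = 1/8 + 1/(2π) > 0, so this gives the minimum combined area; x ≈ 47.6084 cm to the square.

47.6084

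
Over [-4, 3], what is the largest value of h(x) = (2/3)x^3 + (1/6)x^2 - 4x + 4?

h'(x) = 2x^2 + (1/3)x - 4, which vanishes at x = -3/2 and x = 4/3.
Compare values at every candidate in [-4, 3]: h(-4) = -20,  h(-3/2) = 65/8,  h(4/3) = 44/81,  h(3) = 23/2.
Hence the absolute maximum is 23/2 at x = 3.

23/2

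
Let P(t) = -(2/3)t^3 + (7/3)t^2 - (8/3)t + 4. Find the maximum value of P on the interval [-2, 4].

24

P'(t) = -2t^2 + (14/3)t - 8/3, which vanishes at t = 1 and t = 4/3.
Compare values at every candidate in [-2, 4]: P(-2) = 24; P(1) = 3; P(4/3) = 244/81; P(4) = -12.
So the maximum is P(-2) = 24.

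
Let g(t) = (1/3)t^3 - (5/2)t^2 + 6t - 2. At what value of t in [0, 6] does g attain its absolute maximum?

6

g'(t) = t^2 - 5t + 6, which vanishes at t = 2 and t = 3.
Evaluating at the critical points and endpoints: g(0) = -2, g(2) = 8/3, g(3) = 5/2, g(6) = 16.
The maximum over the interval is 16, attained at t = 6.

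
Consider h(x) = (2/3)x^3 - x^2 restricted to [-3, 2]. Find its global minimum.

-27

h'(x) = 2x^2 - 2x, which vanishes at x = 0 and x = 1.
Evaluating at the critical points and endpoints: h(-3) = -27; h(0) = 0; h(1) = -1/3; h(2) = 4/3.
Hence the absolute minimum is -27 at x = -3.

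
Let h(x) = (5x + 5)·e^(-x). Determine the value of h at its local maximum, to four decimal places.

5.0000

h'(x) = 5·e^(-x) + (5x + 5)·(-1)·e^(-x) = (-5x)·e^(-x). Since e^(-x) > 0, the only critical point is x = 0.
h''(0) has the same sign as -5 < 0, so this is a local maximum.
h(0) = (5)·e^(0) ≈ 5.0000.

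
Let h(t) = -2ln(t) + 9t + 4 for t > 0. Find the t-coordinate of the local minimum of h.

2/9

h'(t) = -2/t + 9 = 0 gives t = 2/9.
h''(t) = 2/t², which is positive for t > 0, so this is a local minimum.
h(2/9) = -2·ln(2/9) + 2 + 4 ≈ 9.0082.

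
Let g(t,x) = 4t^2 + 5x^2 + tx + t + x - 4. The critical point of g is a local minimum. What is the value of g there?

∂g/∂t = 8t + x + 1 = 0 and ∂g/∂x = t + 10x + 1 = 0, so (t, x) = (-9/79, -7/79).
The Hessian has g_{tt} = 8, g_{xx} = 10, g_{tx} = 1, giving D = 79 > 0 with g_{tt} > 0, so the point is a local minimum.
g(-9/79, -7/79) = -324/79.

-324/79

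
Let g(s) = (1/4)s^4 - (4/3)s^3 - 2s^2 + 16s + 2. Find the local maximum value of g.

58/3

g'(s) = s^3 - 4s^2 - 4s + 16 = 0 at s = -2, 2, 4.
Since g''(s) = 3s^2 - 8s - 4, we get g''(-2) = 24 > 0 ⇒ local minimum; g''(2) = -8 < 0 ⇒ local maximum; g''(4) = 12 > 0 ⇒ local minimum.
The local maximum is g(2) = 58/3.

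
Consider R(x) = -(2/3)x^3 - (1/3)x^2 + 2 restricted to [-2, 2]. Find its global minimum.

R'(x) = -2x^2 - (2/3)x, which vanishes at x = -1/3 and x = 0.
Evaluating at the critical points and endpoints: R(-2) = 6, R(-1/3) = 161/81, R(0) = 2, R(2) = -14/3.
The minimum over the interval is -14/3, attained at x = 2.

-14/3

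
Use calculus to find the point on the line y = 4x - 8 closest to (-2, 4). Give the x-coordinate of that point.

46/17

Minimize D(x)^2 = (x + 2)^2 + (4x - 12)^2.
d/dx[D^2] = 2(x + 2) + 2·4·(4x - 12) = 0 ⇒ x = 46/17.
Then y = 48/17 and the distance is √(400/17) ≈ 4.8507.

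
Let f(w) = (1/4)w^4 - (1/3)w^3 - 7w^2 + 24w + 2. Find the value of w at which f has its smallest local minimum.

-4

f'(w) = w^3 - w^2 - 14w + 24 = 0 at w = -4, 2, 3.
Second-derivative test with f''(w) = 3w^2 - 2w - 14: f''(-4) = 42 > 0 ⇒ local minimum; f''(2) = -6 < 0 ⇒ local maximum; f''(3) = 7 > 0 ⇒ local minimum.
So the smallest local minimum value is f(-4) = -362/3.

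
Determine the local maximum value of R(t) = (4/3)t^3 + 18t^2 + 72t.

R'(t) = 4t^2 + 36t + 72 = 0 at t = -6, -3.
Second-derivative test with R''(t) = 8t + 36: R''(-6) = -12 < 0 ⇒ local maximum; R''(-3) = 12 > 0 ⇒ local minimum.
So the local maximum value is R(-6) = -72.

-72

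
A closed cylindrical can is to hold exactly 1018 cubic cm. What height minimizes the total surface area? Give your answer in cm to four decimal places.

10.9032

With radius r and height h, πr²h = 1018 so h = 1018/(πr²), and S(r) = 2πr² + 2πrh = 2πr² + 2·1018/r.
S'(r) = 4πr − 2·1018/r² = 0 ⇒ r³ = 1018/(2π), so r ≈ 5.4516 and h = 2r ≈ 10.9032.
S''(r) = 4π + 4·1018/r³ > 0, so this is the minimum; S ≈ 560.2042.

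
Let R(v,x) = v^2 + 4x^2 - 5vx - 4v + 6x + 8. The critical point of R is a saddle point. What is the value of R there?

∂R/∂v = 2v - 5x - 4 = 0 and ∂R/∂x = -5v + 8x + 6 = 0, so (v, x) = (-2/9, -8/9).
The Hessian has R_{vv} = 2, R_{xx} = 8, R_{vx} = -5, giving D = -9 < 0, so the point is a saddle point.
R(-2/9, -8/9) = 52/9.

52/9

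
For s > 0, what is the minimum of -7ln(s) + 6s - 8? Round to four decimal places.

-2.0791

g'(s) = -7/s + 6 = 0 gives s = 7/6.
g''(s) = 7/s², which is positive for s > 0, so this is a local minimum.
g(7/6) = -7·ln(7/6) + 7 - 8 ≈ -2.0791.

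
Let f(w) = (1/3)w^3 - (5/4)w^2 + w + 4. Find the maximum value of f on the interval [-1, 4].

The derivative is w^2 - (5/2)w + 1, which vanishes at w = 1/2 and w = 2.
Compare values at every candidate in [-1, 4]: f(-1) = 17/12; f(1/2) = 203/48; f(2) = 11/3; f(4) = 28/3.
So the maximum is f(4) = 28/3.

28/3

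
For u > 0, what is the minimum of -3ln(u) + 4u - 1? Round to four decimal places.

2.8630

f'(u) = -3/u + 4 = 0 gives u = 3/4.
f''(u) = 3/u², which is positive for u > 0, so this is a local minimum.
f(3/4) = -3·ln(3/4) + 3 - 1 ≈ 2.8630.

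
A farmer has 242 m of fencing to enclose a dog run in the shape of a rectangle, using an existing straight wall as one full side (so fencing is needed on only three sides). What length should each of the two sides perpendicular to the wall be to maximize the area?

Let the sides perpendicular to the wall have length x and the parallel side y, so 2x + y = 242 and the area is A = xy = x(242 − 2x).
A'(x) = 242 − 4x = 0 gives x = 121/2, and A''(x) = −4 < 0 confirms a maximum.
Then y = 242 − 2·121/2 = 121 and A = 14641/2.

121/2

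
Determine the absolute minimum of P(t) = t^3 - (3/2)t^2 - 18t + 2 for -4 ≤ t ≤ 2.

-32

Differentiating, P'(t) = 3t^2 - 3t - 18; whose only zero in [-4, 2] is t = -2.
Compare values at every candidate in [-4, 2]: P(-4) = -14, P(-2) = 24, P(2) = -32.
The minimum over the interval is -32, attained at t = 2.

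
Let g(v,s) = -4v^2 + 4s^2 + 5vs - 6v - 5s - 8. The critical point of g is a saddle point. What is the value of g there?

∂g/∂v = -8v + 5s - 6 = 0 and ∂g/∂s = 5v + 8s - 5 = 0, so (v, s) = (-23/89, 70/89).
The Hessian has g_{vv} = -8, g_{ss} = 8, g_{vs} = 5, giving D = -89 < 0, so the point is a saddle point.
g(-23/89, 70/89) = -818/89.

-818/89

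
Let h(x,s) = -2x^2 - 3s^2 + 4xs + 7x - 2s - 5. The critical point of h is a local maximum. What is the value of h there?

59/8

∂h/∂x = -4x + 4s + 7 = 0 and ∂h/∂s = 4x - 6s - 2 = 0, so (x, s) = (17/4, 5/2).
The Hessian has h_{xx} = -4, h_{ss} = -6, h_{xs} = 4, giving D = 8 > 0 with h_{xx} < 0, so the point is a local maximum.
h(17/4, 5/2) = 59/8.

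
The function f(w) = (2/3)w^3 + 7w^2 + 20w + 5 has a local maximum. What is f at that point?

f'(w) = 2w^2 + 14w + 20. Setting f'(w) = 0 gives w ∈ {-5, -2}.
f''(w) = 4w + 14. f''(-5) = -6 < 0 ⇒ local maximum; f''(-2) = 6 > 0 ⇒ local minimum.
So the local maximum value is f(-5) = -10/3.

-10/3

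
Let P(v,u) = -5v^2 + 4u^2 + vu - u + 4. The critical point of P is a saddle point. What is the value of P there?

∂P/∂v = -10v + u = 0 and ∂P/∂u = v + 8u - 1 = 0, so (v, u) = (1/81, 10/81).
The Hessian has P_{vv} = -10, P_{uu} = 8, P_{vu} = 1, giving D = -81 < 0, so the point is a saddle point.
P(1/81, 10/81) = 319/81.

319/81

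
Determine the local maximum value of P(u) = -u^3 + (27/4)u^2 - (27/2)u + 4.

-11/4

P'(u) = -3u^2 + (27/2)u - 27/2. Setting P'(u) = 0 gives u ∈ {3/2, 3}.
P''(u) = -6u + 27/2. P''(3/2) = 9/2 > 0 ⇒ local minimum; P''(3) = -9/2 < 0 ⇒ local maximum.
So the local maximum value is P(3) = -11/4.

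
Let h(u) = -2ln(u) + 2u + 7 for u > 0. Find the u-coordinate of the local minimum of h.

1

h'(u) = -2/u + 2 = 0 gives u = 1.
h''(u) = 2/u², which is positive for u > 0, so this is a local minimum.
h(1) = -2·ln(1) + 2 + 7 ≈ 9.0000.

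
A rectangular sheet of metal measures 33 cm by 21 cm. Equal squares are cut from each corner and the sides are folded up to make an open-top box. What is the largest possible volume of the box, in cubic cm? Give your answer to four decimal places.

With cut size x, the volume is V(x) = x(33 − 2x)(21 − 2x) for 0 < x < 10.5.
V'(x) = 12x^2 − 216x + 693. Setting V'(x) = 0 gives x ≈ 4.1782 (the root in (0, 10.5)).
V''(x) = 24x − 216 is negative there, so this is the maximum; V ≈ 1301.8595.

1301.8595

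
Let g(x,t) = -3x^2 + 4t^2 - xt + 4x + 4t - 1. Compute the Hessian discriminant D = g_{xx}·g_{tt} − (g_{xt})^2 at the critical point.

-49

∂g/∂x = -6x - t + 4 = 0 and ∂g/∂t = -x + 8t + 4 = 0, so (x, t) = (36/49, -20/49).
The Hessian has g_{xx} = -6, g_{tt} = 8, g_{xt} = -1, giving D = -49 < 0, so the point is a saddle point.
D = (-6)·(8) − (-1)^2 = -49.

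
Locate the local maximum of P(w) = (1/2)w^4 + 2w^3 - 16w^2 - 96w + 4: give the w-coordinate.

P'(w) = 2w^3 + 6w^2 - 32w - 96 = 0 at w = -4, -3, 4.
Second-derivative test with P''(w) = 6w^2 + 12w - 32: P''(-4) = 16 > 0 ⇒ local minimum; P''(-3) = -14 < 0 ⇒ local maximum; P''(4) = 112 > 0 ⇒ local minimum.
So the local maximum value is P(-3) = 269/2.

-3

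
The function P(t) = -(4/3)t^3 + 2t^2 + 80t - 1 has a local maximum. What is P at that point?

847/3

P'(t) = -4t^2 + 4t + 80 = 0 at t = -4, 5.
P''(t) = -8t + 4. P''(-4) = 36 > 0 ⇒ local minimum; P''(5) = -36 < 0 ⇒ local maximum.
So the local maximum value is P(5) = 847/3.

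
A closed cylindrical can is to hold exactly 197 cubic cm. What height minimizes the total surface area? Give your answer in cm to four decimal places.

6.3066

With radius r and height h, πr²h = 197 so h = 197/(πr²), and S(r) = 2πr² + 2πrh = 2πr² + 2·197/r.
S'(r) = 4πr − 2·197/r² = 0 ⇒ r³ = 197/(2π), so r ≈ 3.1533 and h = 2r ≈ 6.3066.
S''(r) = 4π + 4·197/r³ > 0, so this is the minimum; S ≈ 187.4241.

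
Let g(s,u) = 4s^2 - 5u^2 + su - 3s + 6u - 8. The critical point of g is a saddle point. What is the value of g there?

∂g/∂s = 8s + u - 3 = 0 and ∂g/∂u = s - 10u + 6 = 0, so (s, u) = (8/27, 17/27).
The Hessian has g_{ss} = 8, g_{uu} = -10, g_{su} = 1, giving D = -81 < 0, so the point is a saddle point.
g(8/27, 17/27) = -59/9.

-59/9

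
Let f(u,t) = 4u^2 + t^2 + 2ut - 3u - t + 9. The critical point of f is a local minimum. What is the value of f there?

∂f/∂u = 8u + 2t - 3 = 0 and ∂f/∂t = 2u + 2t - 1 = 0, so (u, t) = (1/3, 1/6).
The Hessian has f_{uu} = 8, f_{tt} = 2, f_{ut} = 2, giving D = 12 > 0 with f_{uu} > 0, so the point is a local minimum.
f(1/3, 1/6) = 101/12.

101/12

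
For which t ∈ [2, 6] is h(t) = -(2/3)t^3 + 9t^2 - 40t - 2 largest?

Differentiating, h'(t) = -2t^2 + 18t - 40; which vanishes at t = 4 and t = 5.
Candidates: h(2) = -154/3,  h(4) = -182/3,  h(5) = -181/3,  h(6) = -62.
Hence the absolute maximum is -154/3 at t = 2.

2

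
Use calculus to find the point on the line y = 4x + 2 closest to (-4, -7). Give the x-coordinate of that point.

Minimize D(x)^2 = (x + 4)^2 + (4x + 9)^2.
d/dx[D^2] = 2(x + 4) + 2·4·(4x + 9) = 0 ⇒ x = -40/17.
Then y = -126/17 and the distance is √(49/17) ≈ 1.6977.

-40/17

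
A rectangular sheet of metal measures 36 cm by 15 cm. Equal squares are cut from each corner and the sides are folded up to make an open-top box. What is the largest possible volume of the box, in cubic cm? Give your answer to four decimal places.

With cut size x, the volume is V(x) = x(36 − 2x)(15 − 2x) for 0 < x < 7.5.
V'(x) = 12x^2 − 204x + 540. Setting V'(x) = 0 gives x ≈ 3.2798 (the root in (0, 7.5)).
V''(x) = 24x − 204 is negative there, so this is the maximum; V ≈ 814.9934.

814.9934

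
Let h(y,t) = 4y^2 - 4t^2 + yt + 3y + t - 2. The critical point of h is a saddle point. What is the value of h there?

∂h/∂y = 8y + t + 3 = 0 and ∂h/∂t = y - 8t + 1 = 0, so (y, t) = (-5/13, 1/13).
The Hessian has h_{yy} = 8, h_{tt} = -8, h_{yt} = 1, giving D = -65 < 0, so the point is a saddle point.
h(-5/13, 1/13) = -33/13.

-33/13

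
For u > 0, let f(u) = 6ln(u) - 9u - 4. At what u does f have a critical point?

f'(u) = 6/u − 9 = 0 gives u = 2/3.
f''(u) = -6/u², which is negative for u > 0, so this is a local maximum.
f(2/3) = 6·ln(2/3) - 6 - 4 ≈ -12.4328.

2/3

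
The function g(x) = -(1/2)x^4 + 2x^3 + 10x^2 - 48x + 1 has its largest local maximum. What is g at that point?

281/2

g'(x) = -2x^3 + 6x^2 + 20x - 48. Setting g'(x) = 0 gives x ∈ {-3, 2, 4}.
Since g''(x) = -6x^2 + 12x + 20, we get g''(-3) = -70 < 0 ⇒ local maximum; g''(2) = 20 > 0 ⇒ local minimum; g''(4) = -28 < 0 ⇒ local maximum.
The largest local maximum is g(-3) = 281/2.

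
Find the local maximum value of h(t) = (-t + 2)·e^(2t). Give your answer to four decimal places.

Differentiating with the product rule gives h'(t) = (-2t + 3)·e^(2t). Since e^(2t) > 0, the only critical point is t = 3/2.
h''(3/2) has the same sign as -2 < 0, so this is a local maximum.
h(3/2) = (1/2)·e^(3) ≈ 10.0428.

10.0428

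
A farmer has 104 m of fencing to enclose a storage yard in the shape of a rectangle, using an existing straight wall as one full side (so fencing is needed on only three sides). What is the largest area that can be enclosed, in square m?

1352

Let the sides perpendicular to the wall have length x and the parallel side y, so 2x + y = 104 and the area is A = xy = x(104 − 2x).
A'(x) = 104 − 4x = 0 gives x = 26, and A''(x) = −4 < 0 confirms a maximum.
Then y = 104 − 2·26 = 52 and A = 1352.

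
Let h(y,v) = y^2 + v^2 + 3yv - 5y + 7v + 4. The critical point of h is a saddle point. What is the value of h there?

∂h/∂y = 2y + 3v - 5 = 0 and ∂h/∂v = 3y + 2v + 7 = 0, so (y, v) = (-31/5, 29/5).
The Hessian has h_{yy} = 2, h_{vv} = 2, h_{yv} = 3, giving D = -5 < 0, so the point is a saddle point.
h(-31/5, 29/5) = 199/5.

199/5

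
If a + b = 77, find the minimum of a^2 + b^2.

5929/2

With a + b = 77, a^2 + b^2 = a^2 + (77 − a)^2.
The derivative 2a − 2(77 − a) = 4a − 154 vanishes at a = 77/2; second derivative 4 > 0, a minimum.
The minimum is 2·(77/2)^2 = 5929/2.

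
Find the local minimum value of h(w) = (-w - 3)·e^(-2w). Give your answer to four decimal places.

h'(w) = (-1)·e^(-2w) + (-w - 3)·(-2)·e^(-2w) = (2w + 5)·e^(-2w). Since e^(-2w) > 0, the only critical point is w = -5/2.
h''(-5/2) has the same sign as 2 > 0, so this is a local minimum.
h(-5/2) = (-1/2)·e^(5) ≈ -74.2066.

-74.2066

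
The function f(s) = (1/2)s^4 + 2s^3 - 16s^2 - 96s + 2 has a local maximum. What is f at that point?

265/2

f'(s) = 2s^3 + 6s^2 - 32s - 96. Setting f'(s) = 0 gives s ∈ {-4, -3, 4}.
f''(s) = 6s^2 + 12s - 32. f''(-4) = 16 > 0 ⇒ local minimum; f''(-3) = -14 < 0 ⇒ local maximum; f''(4) = 112 > 0 ⇒ local minimum.
The local maximum is f(-3) = 265/2.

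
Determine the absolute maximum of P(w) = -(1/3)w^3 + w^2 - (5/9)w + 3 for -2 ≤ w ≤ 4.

Differentiating, P'(w) = -w^2 + 2w - 5/9; which vanishes at w = 1/3 and w = 5/3.
Compare values at every candidate in [-2, 4]: P(-2) = 97/9, P(1/3) = 236/81, P(5/3) = 268/81, P(4) = -41/9.
So the maximum is P(-2) = 97/9.

97/9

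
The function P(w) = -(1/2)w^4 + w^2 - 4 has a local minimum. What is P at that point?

Critical points: P'(w) = -2w^3 + 2w vanishes at w = -1, 0, 1.
Second-derivative test with P''(w) = -6w^2 + 2: P''(-1) = -4 < 0 ⇒ local maximum; P''(0) = 2 > 0 ⇒ local minimum; P''(1) = -4 < 0 ⇒ local maximum.
The local minimum is P(0) = -4.

-4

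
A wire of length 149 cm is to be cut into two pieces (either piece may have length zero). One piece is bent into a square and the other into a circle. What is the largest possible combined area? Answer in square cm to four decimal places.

1766.6994

Let x be the length used for the square. Square side x/4; circle radius (149−x)/(2π).
A(x) = (x/4)² + π·((149−x)/(2π))² = x²/16 + (149−x)²/(4π) for 0 ≤ x ≤ 149. A'(x) = x/8 − (149−x)/(2π) = 0 gives x = 4·149/(π+4) ≈ 83.4548.
A'' > 0, so the interior critical point is a minimum; the maximum is at an endpoint. A(0) = 1766.6994 and A(149) = 1387.5625, so the largest area is 1766.6994.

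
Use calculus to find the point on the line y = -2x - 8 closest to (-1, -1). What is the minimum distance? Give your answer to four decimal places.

2.2361

Minimize D(x)^2 = (x + 1)^2 + (-2x - 7)^2.
d/dx[D^2] = 2(x + 1) + 2·(-2)·(-2x - 7) = 0 ⇒ x = -3.
Then y = -2 and the distance is √(5) ≈ 2.2361.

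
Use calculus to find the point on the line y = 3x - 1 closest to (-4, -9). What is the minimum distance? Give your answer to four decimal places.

1.2649

Minimize D(x)^2 = (x + 4)^2 + (3x + 8)^2.
d/dx[D^2] = 2(x + 4) + 2·3·(3x + 8) = 0 ⇒ x = -14/5.
Then y = -47/5 and the distance is √(8/5) ≈ 1.2649.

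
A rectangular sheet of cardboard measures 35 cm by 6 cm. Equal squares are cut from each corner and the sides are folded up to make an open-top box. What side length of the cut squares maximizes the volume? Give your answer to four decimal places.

1.4301

With cut size x, the volume is V(x) = x(35 − 2x)(6 − 2x) for 0 < x < 3.
V'(x) = 12x^2 − 164x + 210. Setting V'(x) = 0 gives x ≈ 1.4301 (the root in (0, 3)).
V''(x) = 24x − 164 is negative there, so this is the maximum; V ≈ 144.3150.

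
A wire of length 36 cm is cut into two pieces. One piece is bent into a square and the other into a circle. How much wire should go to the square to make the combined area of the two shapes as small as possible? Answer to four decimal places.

Let x be the length used for the square. Square side x/4; circle radius (36−x)/(2π).
A(x) = (x/4)² + π·((36−x)/(2π))² = x²/16 + (36−x)²/(4π) for 0 ≤ x ≤ 36. A'(x) = x/8 − (36−x)/(2π) = 0 gives x = 4·36/(π+4) ≈ 20.1636.
A'' = 1/8 + 1/(2π) > 0, so this gives the minimum combined area; x ≈ 20.1636 cm to the square.

20.1636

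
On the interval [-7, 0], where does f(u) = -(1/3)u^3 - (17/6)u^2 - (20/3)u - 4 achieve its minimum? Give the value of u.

0

Differentiating, f'(u) = -u^2 - (17/3)u - 20/3; which vanishes at u = -4 and u = -5/3.
Evaluating at the critical points and endpoints: f(-7) = 109/6,  f(-4) = -4/3,  f(-5/3) = 127/162,  f(0) = -4.
The minimum over the interval is -4, attained at u = 0.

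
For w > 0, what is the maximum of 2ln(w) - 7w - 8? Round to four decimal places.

P'(w) = 2/w − 7 = 0 gives w = 2/7.
P''(w) = -2/w², which is negative for w > 0, so this is a local maximum.
P(2/7) = 2·ln(2/7) - 2 - 8 ≈ -12.5055.

-12.5055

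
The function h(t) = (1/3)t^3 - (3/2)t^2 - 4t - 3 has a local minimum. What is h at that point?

-65/3

Critical points: h'(t) = t^2 - 3t - 4 vanishes at t = -1, 4.
Second-derivative test with h''(t) = 2t - 3: h''(-1) = -5 < 0 ⇒ local maximum; h''(4) = 5 > 0 ⇒ local minimum.
So the local minimum value is h(4) = -65/3.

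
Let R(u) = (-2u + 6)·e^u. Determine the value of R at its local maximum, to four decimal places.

14.7781

R'(u) = (-2)·e^u + (-2u + 6)·1·e^u = (-2u + 4)·e^u. Since e^u > 0, the only critical point is u = 2.
R''(2) has the same sign as -2 < 0, so this is a local maximum.
R(2) = (2)·e^(2) ≈ 14.7781.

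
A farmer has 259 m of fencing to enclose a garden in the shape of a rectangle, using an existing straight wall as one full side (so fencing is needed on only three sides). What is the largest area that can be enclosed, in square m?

Let the sides perpendicular to the wall have length x and the parallel side y, so 2x + y = 259 and the area is A = xy = x(259 − 2x).
A'(x) = 259 − 4x = 0 gives x = 259/4, and A''(x) = −4 < 0 confirms a maximum.
Then y = 259 − 2·259/4 = 259/2 and A = 67081/8.

67081/8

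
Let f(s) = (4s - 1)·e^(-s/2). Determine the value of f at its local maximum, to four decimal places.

2.5972

By the product rule, f'(s) = (-2s + 9/2)·e^(-s/2). Since e^(-s/2) > 0, the only critical point is s = 9/4.
f''(9/4) has the same sign as -2 < 0, so this is a local maximum.
f(9/4) = (8)·e^(-9/8) ≈ 2.5972.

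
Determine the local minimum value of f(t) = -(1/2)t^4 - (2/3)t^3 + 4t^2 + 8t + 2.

-11/6

Critical points: f'(t) = -2t^3 - 2t^2 + 8t + 8 vanishes at t = -2, -1, 2.
Second-derivative test with f''(t) = -6t^2 - 4t + 8: f''(-2) = -8 < 0 ⇒ local maximum; f''(-1) = 6 > 0 ⇒ local minimum; f''(2) = -24 < 0 ⇒ local maximum.
Thus f has its local minimum at t = -1, with value -11/6.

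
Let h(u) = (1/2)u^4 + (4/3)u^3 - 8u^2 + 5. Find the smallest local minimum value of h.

Critical points: h'(u) = 2u^3 + 4u^2 - 16u vanishes at u = -4, 0, 2.
h''(u) = 6u^2 + 8u - 16. h''(-4) = 48 > 0 ⇒ local minimum; h''(0) = -16 < 0 ⇒ local maximum; h''(2) = 24 > 0 ⇒ local minimum.
Thus h has its smallest local minimum at u = -4, with value -241/3.

-241/3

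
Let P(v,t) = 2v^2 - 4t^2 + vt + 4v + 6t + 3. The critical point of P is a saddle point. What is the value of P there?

∂P/∂v = 4v + t + 4 = 0 and ∂P/∂t = v - 8t + 6 = 0, so (v, t) = (-38/33, 20/33).
The Hessian has P_{vv} = 4, P_{tt} = -8, P_{vt} = 1, giving D = -33 < 0, so the point is a saddle point.
P(-38/33, 20/33) = 83/33.

83/33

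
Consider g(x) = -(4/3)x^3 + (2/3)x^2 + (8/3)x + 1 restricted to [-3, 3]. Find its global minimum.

g'(x) = -4x^2 + (4/3)x + 8/3, which vanishes at x = -2/3 and x = 1.
Evaluating at the critical points and endpoints: g(-3) = 35; g(-2/3) = -7/81; g(1) = 3; g(3) = -21.
Hence the absolute minimum is -21 at x = 3.

-21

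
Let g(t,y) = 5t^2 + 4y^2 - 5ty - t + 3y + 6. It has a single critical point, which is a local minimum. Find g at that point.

296/55

∂g/∂t = 10t - 5y - 1 = 0 and ∂g/∂y = -5t + 8y + 3 = 0, so (t, y) = (-7/55, -5/11).
The Hessian has g_{tt} = 10, g_{yy} = 8, g_{ty} = -5, giving D = 55 > 0 with g_{tt} > 0, so the point is a local minimum.
g(-7/55, -5/11) = 296/55.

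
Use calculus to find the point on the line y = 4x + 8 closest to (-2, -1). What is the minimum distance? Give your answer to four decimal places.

0.2425

Minimize D(x)^2 = (x + 2)^2 + (4x + 9)^2.
d/dx[D^2] = 2(x + 2) + 2·4·(4x + 9) = 0 ⇒ x = -38/17.
Then y = -16/17 and the distance is √(1/17) ≈ 0.2425.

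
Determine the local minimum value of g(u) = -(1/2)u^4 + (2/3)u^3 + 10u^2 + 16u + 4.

-19/6

g'(u) = -2u^3 + 2u^2 + 20u + 16 = 0 at u = -2, -1, 4.
Since g''(u) = -6u^2 + 4u + 20, we get g''(-2) = -12 < 0 ⇒ local maximum; g''(-1) = 10 > 0 ⇒ local minimum; g''(4) = -60 < 0 ⇒ local maximum.
Thus g has its local minimum at u = -1, with value -19/6.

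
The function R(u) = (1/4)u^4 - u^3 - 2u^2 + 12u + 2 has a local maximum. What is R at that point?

14

Critical points: R'(u) = u^3 - 3u^2 - 4u + 12 vanishes at u = -2, 2, 3.
Since R''(u) = 3u^2 - 6u - 4, we get R''(-2) = 20 > 0 ⇒ local minimum; R''(2) = -4 < 0 ⇒ local maximum; R''(3) = 5 > 0 ⇒ local minimum.
So the local maximum value is R(2) = 14.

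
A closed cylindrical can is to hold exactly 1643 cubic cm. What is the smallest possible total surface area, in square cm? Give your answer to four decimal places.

770.7962

With radius r and height h, πr²h = 1643 so h = 1643/(πr²), and S(r) = 2πr² + 2πrh = 2πr² + 2·1643/r.
S'(r) = 4πr − 2·1643/r² = 0 ⇒ r³ = 1643/(2π), so r ≈ 6.3947 and h = 2r ≈ 12.7894.
S''(r) = 4π + 4·1643/r³ > 0, so this is the minimum; S ≈ 770.7962.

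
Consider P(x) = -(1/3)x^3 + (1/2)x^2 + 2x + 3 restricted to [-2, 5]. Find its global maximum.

19/3

Differentiating, P'(x) = -x^2 + x + 2; which vanishes at x = -1 and x = 2.
Candidates: P(-2) = 11/3; P(-1) = 11/6; P(2) = 19/3; P(5) = -97/6.
Hence the absolute maximum is 19/3 at x = 2.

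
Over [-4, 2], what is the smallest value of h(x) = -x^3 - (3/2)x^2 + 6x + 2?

-8

Differentiating, h'(x) = -3x^2 - 3x + 6; which vanishes at x = -2 and x = 1.
Candidates: h(-4) = 18,  h(-2) = -8,  h(1) = 11/2,  h(2) = 0.
So the minimum is h(-2) = -8.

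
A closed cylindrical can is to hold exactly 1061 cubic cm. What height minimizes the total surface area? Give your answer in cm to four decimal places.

With radius r and height h, πr²h = 1061 so h = 1061/(πr²), and S(r) = 2πr² + 2πrh = 2πr² + 2·1061/r.
S'(r) = 4πr − 2·1061/r² = 0 ⇒ r³ = 1061/(2π), so r ≈ 5.5273 and h = 2r ≈ 11.0546.
S''(r) = 4π + 4·1061/r³ > 0, so this is the minimum; S ≈ 575.8705.

11.0546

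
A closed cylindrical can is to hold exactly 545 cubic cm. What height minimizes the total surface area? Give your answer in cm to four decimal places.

With radius r and height h, πr²h = 545 so h = 545/(πr²), and S(r) = 2πr² + 2πrh = 2πr² + 2·545/r.
S'(r) = 4πr − 2·545/r² = 0 ⇒ r³ = 545/(2π), so r ≈ 4.4266 and h = 2r ≈ 8.8532.
S''(r) = 4π + 4·545/r³ > 0, so this is the minimum; S ≈ 369.3563.

8.8532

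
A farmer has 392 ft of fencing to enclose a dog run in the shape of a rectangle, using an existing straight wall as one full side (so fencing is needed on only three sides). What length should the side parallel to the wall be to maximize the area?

196

Let the sides perpendicular to the wall have length x and the parallel side y, so 2x + y = 392 and the area is A = xy = x(392 − 2x).
A'(x) = 392 − 4x = 0 gives x = 98, and A''(x) = −4 < 0 confirms a maximum.
Then y = 392 − 2·98 = 196 and A = 19208.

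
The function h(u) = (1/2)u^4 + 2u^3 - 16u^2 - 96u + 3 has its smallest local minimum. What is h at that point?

h'(u) = 2u^3 + 6u^2 - 32u - 96. Setting h'(u) = 0 gives u ∈ {-4, -3, 4}.
Since h''(u) = 6u^2 + 12u - 32, we get h''(-4) = 16 > 0 ⇒ local minimum; h''(-3) = -14 < 0 ⇒ local maximum; h''(4) = 112 > 0 ⇒ local minimum.
The smallest local minimum is h(4) = -381.

-381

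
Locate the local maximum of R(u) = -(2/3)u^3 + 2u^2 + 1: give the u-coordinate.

R'(u) = -2u^2 + 4u = 0 at u = 0, 2.
R''(u) = -4u + 4. R''(0) = 4 > 0 ⇒ local minimum; R''(2) = -4 < 0 ⇒ local maximum.
So the local maximum value is R(2) = 11/3.

2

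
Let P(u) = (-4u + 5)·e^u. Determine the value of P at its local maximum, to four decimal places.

5.1361

Differentiating with the product rule gives P'(u) = (-4u + 1)·e^u. Since e^u > 0, the only critical point is u = 1/4.
P''(1/4) has the same sign as -4 < 0, so this is a local maximum.
P(1/4) = (4)·e^(1/4) ≈ 5.1361.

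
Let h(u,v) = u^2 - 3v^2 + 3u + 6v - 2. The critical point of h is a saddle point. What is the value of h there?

-5/4

∂h/∂u = 2u + 3 = 0 and ∂h/∂v = -6v + 6 = 0, so (u, v) = (-3/2, 1).
The Hessian has h_{uu} = 2, h_{vv} = -6, h_{uv} = 0, giving D = -12 < 0, so the point is a saddle point.
h(-3/2, 1) = -5/4.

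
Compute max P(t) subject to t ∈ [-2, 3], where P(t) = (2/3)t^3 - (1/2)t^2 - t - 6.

P'(t) = 2t^2 - t - 1, which vanishes at t = -1/2 and t = 1.
Candidates: P(-2) = -34/3,  P(-1/2) = -137/24,  P(1) = -41/6,  P(3) = 9/2.
The maximum over the interval is 9/2, attained at t = 3.

9/2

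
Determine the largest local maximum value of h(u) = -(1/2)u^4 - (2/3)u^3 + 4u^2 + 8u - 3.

h'(u) = -2u^3 - 2u^2 + 8u + 8 = 0 at u = -2, -1, 2.
Second-derivative test with h''(u) = -6u^2 - 4u + 8: h''(-2) = -8 < 0 ⇒ local maximum; h''(-1) = 6 > 0 ⇒ local minimum; h''(2) = -24 < 0 ⇒ local maximum.
So the largest local maximum value is h(2) = 47/3.

47/3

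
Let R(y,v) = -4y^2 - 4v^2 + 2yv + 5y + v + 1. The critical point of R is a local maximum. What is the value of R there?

∂R/∂y = -8y + 2v + 5 = 0 and ∂R/∂v = 2y - 8v + 1 = 0, so (y, v) = (7/10, 3/10).
The Hessian has R_{yy} = -8, R_{vv} = -8, R_{yv} = 2, giving D = 60 > 0 with R_{yy} < 0, so the point is a local maximum.
R(7/10, 3/10) = 29/10.

29/10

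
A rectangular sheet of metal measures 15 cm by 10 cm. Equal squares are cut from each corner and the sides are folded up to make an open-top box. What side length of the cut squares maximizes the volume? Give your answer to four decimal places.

With cut size x, the volume is V(x) = x(15 − 2x)(10 − 2x) for 0 < x < 5.
V'(x) = 12x^2 − 100x + 150. Setting V'(x) = 0 gives x ≈ 1.9619 (the root in (0, 5)).
V''(x) = 24x − 100 is negative there, so this is the maximum; V ≈ 132.0382.

1.9619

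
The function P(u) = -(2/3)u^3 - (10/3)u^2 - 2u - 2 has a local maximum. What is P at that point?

P'(u) = -2u^2 - (20/3)u - 2 = 0 at u = -3, -1/3.
Since P''(u) = -4u - 20/3, we get P''(-3) = 16/3 > 0 ⇒ local minimum; P''(-1/3) = -16/3 < 0 ⇒ local maximum.
So the local maximum value is P(-1/3) = -136/81.

-136/81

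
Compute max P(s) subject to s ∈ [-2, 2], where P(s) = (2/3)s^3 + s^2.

P'(s) = 2s^2 + 2s, which vanishes at s = -1 and s = 0.
Candidates: P(-2) = -4/3; P(-1) = 1/3; P(0) = 0; P(2) = 28/3.
The maximum over the interval is 28/3, attained at s = 2.

28/3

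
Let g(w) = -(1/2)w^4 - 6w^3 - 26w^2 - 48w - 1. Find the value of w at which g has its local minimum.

g'(w) = -2w^3 - 18w^2 - 52w - 48 = 0 at w = -4, -3, -2.
g''(w) = -6w^2 - 36w - 52. g''(-4) = -4 < 0 ⇒ local maximum; g''(-3) = 2 > 0 ⇒ local minimum; g''(-2) = -4 < 0 ⇒ local maximum.
Thus g has its local minimum at w = -3, with value 61/2.

-3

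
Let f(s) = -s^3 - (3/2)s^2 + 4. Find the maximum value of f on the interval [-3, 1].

The derivative is -3s^2 - 3s, which vanishes at s = -1 and s = 0.
Candidates: f(-3) = 35/2, f(-1) = 7/2, f(0) = 4, f(1) = 3/2.
The maximum over the interval is 35/2, attained at s = -3.

35/2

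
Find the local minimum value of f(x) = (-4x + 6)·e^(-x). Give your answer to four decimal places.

-0.3283

f'(x) = (-4)·e^(-x) + (-4x + 6)·(-1)·e^(-x) = (4x - 10)·e^(-x). Since e^(-x) > 0, the only critical point is x = 5/2.
f''(5/2) has the same sign as 4 > 0, so this is a local minimum.
f(5/2) = (-4)·e^(-5/2) ≈ -0.3283.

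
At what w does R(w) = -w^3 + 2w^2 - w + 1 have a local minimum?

1/3

R'(w) = -3w^2 + 4w - 1 = 0 at w = 1/3, 1.
Since R''(w) = -6w + 4, we get R''(1/3) = 2 > 0 ⇒ local minimum; R''(1) = -2 < 0 ⇒ local maximum.
So the local minimum value is R(1/3) = 23/27.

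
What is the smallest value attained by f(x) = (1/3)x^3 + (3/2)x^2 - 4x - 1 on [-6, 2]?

f'(x) = x^2 + 3x - 4, which vanishes at x = -4 and x = 1.
Evaluating at the critical points and endpoints: f(-6) = 5,  f(-4) = 53/3,  f(1) = -19/6,  f(2) = -1/3.
Hence the absolute minimum is -19/6 at x = 1.

-19/6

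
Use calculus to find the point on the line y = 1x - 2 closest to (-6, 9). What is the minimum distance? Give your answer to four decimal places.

Minimize D(x)^2 = (x + 6)^2 + (x - 11)^2.
d/dx[D^2] = 2(x + 6) + 2·1·(x - 11) = 0 ⇒ x = 5/2.
Then y = 1/2 and the distance is √(289/2) ≈ 12.0208.

12.0208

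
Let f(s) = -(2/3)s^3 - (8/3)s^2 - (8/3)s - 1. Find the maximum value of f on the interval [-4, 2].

29/3

The derivative is -2s^2 - (16/3)s - 8/3, which vanishes at s = -2 and s = -2/3.
Candidates: f(-4) = 29/3, f(-2) = -1, f(-2/3) = -17/81, f(2) = -67/3.
The maximum over the interval is 29/3, attained at s = -4.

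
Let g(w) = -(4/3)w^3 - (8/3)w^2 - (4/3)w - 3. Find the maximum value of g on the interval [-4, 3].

45

The derivative is -4w^2 - (16/3)w - 4/3, which vanishes at w = -1 and w = -1/3.
Compare values at every candidate in [-4, 3]: g(-4) = 45, g(-1) = -3, g(-1/3) = -227/81, g(3) = -67.
So the maximum is g(-4) = 45.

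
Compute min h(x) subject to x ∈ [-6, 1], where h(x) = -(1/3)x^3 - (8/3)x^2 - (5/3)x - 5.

h'(x) = -x^2 - (16/3)x - 5/3, which vanishes at x = -5 and x = -1/3.
Evaluating at the critical points and endpoints: h(-6) = -19; h(-5) = -65/3; h(-1/3) = -383/81; h(1) = -29/3.
Hence the absolute minimum is -65/3 at x = -5.

-65/3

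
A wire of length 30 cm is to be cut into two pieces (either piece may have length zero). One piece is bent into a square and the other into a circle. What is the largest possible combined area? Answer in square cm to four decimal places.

71.6197

Let x be the length used for the square. Square side x/4; circle radius (30−x)/(2π).
A(x) = (x/4)² + π·((30−x)/(2π))² = x²/16 + (30−x)²/(4π) for 0 ≤ x ≤ 30. A'(x) = x/8 − (30−x)/(2π) = 0 gives x = 4·30/(π+4) ≈ 16.8030.
A'' > 0, so the interior critical point is a minimum; the maximum is at an endpoint. A(0) = 71.6197 and A(30) = 56.2500, so the largest area is 71.6197.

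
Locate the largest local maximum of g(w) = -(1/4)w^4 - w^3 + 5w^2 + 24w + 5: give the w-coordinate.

g'(w) = -w^3 - 3w^2 + 10w + 24. Setting g'(w) = 0 gives w ∈ {-4, -2, 3}.
g''(w) = -3w^2 - 6w + 10. g''(-4) = -14 < 0 ⇒ local maximum; g''(-2) = 10 > 0 ⇒ local minimum; g''(3) = -35 < 0 ⇒ local maximum.
The largest local maximum is g(3) = 299/4.

3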